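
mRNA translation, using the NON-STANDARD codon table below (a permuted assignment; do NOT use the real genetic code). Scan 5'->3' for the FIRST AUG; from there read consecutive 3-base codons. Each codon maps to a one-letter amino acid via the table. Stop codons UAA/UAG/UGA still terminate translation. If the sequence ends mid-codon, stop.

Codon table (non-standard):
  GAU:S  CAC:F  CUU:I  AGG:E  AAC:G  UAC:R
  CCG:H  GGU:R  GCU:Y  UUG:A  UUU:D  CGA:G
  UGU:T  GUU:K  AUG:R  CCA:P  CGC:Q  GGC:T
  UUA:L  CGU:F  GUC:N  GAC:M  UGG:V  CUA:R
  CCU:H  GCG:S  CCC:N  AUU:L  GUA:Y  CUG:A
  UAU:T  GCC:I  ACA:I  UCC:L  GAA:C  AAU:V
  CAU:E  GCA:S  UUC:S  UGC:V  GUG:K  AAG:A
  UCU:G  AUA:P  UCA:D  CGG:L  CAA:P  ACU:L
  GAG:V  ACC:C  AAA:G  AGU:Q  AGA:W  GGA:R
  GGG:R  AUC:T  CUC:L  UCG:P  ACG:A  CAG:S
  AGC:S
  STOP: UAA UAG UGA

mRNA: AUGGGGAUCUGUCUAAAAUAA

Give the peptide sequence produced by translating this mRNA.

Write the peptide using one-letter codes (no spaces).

start AUG at pos 0
pos 0: AUG -> R; peptide=R
pos 3: GGG -> R; peptide=RR
pos 6: AUC -> T; peptide=RRT
pos 9: UGU -> T; peptide=RRTT
pos 12: CUA -> R; peptide=RRTTR
pos 15: AAA -> G; peptide=RRTTRG
pos 18: UAA -> STOP

Answer: RRTTRG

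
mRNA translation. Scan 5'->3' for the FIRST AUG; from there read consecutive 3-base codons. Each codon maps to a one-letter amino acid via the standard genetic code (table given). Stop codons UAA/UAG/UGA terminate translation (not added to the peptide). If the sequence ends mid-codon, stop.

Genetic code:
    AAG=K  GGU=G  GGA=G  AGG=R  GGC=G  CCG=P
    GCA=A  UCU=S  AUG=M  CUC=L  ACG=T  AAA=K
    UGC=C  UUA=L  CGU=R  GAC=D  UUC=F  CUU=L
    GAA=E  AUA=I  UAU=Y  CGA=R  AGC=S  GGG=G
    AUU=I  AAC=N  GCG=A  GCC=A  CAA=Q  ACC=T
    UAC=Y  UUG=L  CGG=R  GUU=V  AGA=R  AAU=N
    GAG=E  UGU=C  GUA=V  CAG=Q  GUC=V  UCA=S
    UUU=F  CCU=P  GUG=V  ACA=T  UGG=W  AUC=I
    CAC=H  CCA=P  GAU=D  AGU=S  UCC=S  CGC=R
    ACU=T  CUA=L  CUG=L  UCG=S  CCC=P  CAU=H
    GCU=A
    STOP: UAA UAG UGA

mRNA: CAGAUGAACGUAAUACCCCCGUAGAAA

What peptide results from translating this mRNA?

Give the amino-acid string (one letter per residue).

Answer: MNVIPP

Derivation:
start AUG at pos 3
pos 3: AUG -> M; peptide=M
pos 6: AAC -> N; peptide=MN
pos 9: GUA -> V; peptide=MNV
pos 12: AUA -> I; peptide=MNVI
pos 15: CCC -> P; peptide=MNVIP
pos 18: CCG -> P; peptide=MNVIPP
pos 21: UAG -> STOP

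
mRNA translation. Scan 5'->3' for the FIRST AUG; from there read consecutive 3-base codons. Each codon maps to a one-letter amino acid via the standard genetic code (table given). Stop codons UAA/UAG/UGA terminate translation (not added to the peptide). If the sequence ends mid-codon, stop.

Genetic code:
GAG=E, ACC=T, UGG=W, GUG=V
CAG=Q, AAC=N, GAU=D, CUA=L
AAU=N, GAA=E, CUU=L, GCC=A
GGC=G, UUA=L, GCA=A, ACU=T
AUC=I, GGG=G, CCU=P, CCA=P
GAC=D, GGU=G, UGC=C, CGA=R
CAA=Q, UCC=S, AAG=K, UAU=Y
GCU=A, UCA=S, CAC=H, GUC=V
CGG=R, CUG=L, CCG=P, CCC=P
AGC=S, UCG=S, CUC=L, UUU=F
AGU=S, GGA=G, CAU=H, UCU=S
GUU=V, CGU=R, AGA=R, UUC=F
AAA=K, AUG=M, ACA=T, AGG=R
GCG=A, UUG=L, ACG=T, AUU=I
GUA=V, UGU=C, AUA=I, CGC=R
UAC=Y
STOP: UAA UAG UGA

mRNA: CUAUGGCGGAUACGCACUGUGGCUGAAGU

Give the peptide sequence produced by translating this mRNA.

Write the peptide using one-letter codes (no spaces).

Answer: MADTHCG

Derivation:
start AUG at pos 2
pos 2: AUG -> M; peptide=M
pos 5: GCG -> A; peptide=MA
pos 8: GAU -> D; peptide=MAD
pos 11: ACG -> T; peptide=MADT
pos 14: CAC -> H; peptide=MADTH
pos 17: UGU -> C; peptide=MADTHC
pos 20: GGC -> G; peptide=MADTHCG
pos 23: UGA -> STOP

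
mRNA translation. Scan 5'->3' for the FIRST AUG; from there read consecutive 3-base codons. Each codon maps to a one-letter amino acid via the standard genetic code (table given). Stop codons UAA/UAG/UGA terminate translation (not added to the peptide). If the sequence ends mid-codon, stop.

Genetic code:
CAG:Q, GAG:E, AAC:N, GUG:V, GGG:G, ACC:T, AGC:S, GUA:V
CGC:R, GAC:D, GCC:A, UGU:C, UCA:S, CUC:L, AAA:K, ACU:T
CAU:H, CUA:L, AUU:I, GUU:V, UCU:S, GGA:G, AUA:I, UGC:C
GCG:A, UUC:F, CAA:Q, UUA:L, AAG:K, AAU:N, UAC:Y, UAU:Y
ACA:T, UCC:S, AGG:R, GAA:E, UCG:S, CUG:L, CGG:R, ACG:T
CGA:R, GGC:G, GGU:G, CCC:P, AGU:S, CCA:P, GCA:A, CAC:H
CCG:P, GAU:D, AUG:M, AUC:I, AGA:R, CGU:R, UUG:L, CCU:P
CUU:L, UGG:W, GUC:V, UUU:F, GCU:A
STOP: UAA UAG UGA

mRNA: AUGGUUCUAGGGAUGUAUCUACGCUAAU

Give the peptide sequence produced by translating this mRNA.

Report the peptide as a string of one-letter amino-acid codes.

Answer: MVLGMYLR

Derivation:
start AUG at pos 0
pos 0: AUG -> M; peptide=M
pos 3: GUU -> V; peptide=MV
pos 6: CUA -> L; peptide=MVL
pos 9: GGG -> G; peptide=MVLG
pos 12: AUG -> M; peptide=MVLGM
pos 15: UAU -> Y; peptide=MVLGMY
pos 18: CUA -> L; peptide=MVLGMYL
pos 21: CGC -> R; peptide=MVLGMYLR
pos 24: UAA -> STOP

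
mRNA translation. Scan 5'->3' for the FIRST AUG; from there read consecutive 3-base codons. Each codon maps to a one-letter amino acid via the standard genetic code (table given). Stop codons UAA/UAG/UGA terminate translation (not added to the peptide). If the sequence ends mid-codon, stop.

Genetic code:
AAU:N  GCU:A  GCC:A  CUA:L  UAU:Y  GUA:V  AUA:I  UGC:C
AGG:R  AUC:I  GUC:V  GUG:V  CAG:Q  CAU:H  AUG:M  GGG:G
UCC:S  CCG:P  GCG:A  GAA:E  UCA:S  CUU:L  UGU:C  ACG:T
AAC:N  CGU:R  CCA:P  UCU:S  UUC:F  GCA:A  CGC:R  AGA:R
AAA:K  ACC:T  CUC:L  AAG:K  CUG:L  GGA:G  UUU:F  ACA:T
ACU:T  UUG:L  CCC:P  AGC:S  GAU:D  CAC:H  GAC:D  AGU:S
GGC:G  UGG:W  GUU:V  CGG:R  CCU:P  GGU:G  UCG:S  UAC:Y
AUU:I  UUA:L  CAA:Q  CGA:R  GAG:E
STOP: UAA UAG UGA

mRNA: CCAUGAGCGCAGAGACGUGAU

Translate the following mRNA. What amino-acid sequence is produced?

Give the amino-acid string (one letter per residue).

Answer: MSAET

Derivation:
start AUG at pos 2
pos 2: AUG -> M; peptide=M
pos 5: AGC -> S; peptide=MS
pos 8: GCA -> A; peptide=MSA
pos 11: GAG -> E; peptide=MSAE
pos 14: ACG -> T; peptide=MSAET
pos 17: UGA -> STOP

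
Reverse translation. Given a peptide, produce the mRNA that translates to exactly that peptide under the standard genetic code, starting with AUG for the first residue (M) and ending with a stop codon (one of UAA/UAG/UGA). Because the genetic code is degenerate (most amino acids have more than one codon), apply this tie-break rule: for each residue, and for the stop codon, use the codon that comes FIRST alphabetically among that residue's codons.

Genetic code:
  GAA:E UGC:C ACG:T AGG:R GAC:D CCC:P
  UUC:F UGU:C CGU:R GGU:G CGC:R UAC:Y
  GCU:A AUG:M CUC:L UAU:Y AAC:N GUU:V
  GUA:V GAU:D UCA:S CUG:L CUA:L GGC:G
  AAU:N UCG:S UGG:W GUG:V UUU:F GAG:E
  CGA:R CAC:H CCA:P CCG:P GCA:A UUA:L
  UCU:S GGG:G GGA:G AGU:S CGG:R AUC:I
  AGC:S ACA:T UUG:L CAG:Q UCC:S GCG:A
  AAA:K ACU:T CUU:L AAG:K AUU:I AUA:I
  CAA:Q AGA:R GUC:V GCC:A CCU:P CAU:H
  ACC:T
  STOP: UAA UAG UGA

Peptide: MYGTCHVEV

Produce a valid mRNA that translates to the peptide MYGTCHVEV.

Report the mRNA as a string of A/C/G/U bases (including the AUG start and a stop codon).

residue 1: M -> AUG (start codon)
residue 2: Y codons sorted = UAC,UAU -> pick first = UAC
residue 3: G codons sorted = GGA,GGC,GGG,GGU -> pick first = GGA
residue 4: T codons sorted = ACA,ACC,ACG,ACU -> pick first = ACA
residue 5: C codons sorted = UGC,UGU -> pick first = UGC
residue 6: H codons sorted = CAC,CAU -> pick first = CAC
residue 7: V codons sorted = GUA,GUC,GUG,GUU -> pick first = GUA
residue 8: E codons sorted = GAA,GAG -> pick first = GAA
residue 9: V codons sorted = GUA,GUC,GUG,GUU -> pick first = GUA
terminator: stop codons sorted = UAA,UAG,UGA -> pick first = UAA

Answer: mRNA: AUGUACGGAACAUGCCACGUAGAAGUAUAA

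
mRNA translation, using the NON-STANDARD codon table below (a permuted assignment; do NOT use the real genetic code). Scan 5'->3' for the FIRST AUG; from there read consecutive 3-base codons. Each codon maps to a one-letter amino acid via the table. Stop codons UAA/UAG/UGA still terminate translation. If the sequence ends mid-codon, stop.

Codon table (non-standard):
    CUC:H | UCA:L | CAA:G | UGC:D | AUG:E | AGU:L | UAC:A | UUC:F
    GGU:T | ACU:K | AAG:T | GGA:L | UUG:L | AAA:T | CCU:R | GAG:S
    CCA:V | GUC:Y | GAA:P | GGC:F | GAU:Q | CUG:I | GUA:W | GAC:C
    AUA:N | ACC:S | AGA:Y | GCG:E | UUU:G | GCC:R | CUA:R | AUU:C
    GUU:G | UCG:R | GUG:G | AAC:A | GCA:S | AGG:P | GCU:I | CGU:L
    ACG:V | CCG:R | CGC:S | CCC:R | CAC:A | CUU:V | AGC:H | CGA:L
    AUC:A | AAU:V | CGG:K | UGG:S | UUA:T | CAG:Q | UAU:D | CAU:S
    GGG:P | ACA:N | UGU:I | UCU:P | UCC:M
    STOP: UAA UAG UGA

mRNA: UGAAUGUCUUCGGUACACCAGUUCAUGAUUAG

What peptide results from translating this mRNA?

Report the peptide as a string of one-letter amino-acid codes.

Answer: EPRWAQFEC

Derivation:
start AUG at pos 3
pos 3: AUG -> E; peptide=E
pos 6: UCU -> P; peptide=EP
pos 9: UCG -> R; peptide=EPR
pos 12: GUA -> W; peptide=EPRW
pos 15: CAC -> A; peptide=EPRWA
pos 18: CAG -> Q; peptide=EPRWAQ
pos 21: UUC -> F; peptide=EPRWAQF
pos 24: AUG -> E; peptide=EPRWAQFE
pos 27: AUU -> C; peptide=EPRWAQFEC
pos 30: only 2 nt remain (<3), stop (end of mRNA)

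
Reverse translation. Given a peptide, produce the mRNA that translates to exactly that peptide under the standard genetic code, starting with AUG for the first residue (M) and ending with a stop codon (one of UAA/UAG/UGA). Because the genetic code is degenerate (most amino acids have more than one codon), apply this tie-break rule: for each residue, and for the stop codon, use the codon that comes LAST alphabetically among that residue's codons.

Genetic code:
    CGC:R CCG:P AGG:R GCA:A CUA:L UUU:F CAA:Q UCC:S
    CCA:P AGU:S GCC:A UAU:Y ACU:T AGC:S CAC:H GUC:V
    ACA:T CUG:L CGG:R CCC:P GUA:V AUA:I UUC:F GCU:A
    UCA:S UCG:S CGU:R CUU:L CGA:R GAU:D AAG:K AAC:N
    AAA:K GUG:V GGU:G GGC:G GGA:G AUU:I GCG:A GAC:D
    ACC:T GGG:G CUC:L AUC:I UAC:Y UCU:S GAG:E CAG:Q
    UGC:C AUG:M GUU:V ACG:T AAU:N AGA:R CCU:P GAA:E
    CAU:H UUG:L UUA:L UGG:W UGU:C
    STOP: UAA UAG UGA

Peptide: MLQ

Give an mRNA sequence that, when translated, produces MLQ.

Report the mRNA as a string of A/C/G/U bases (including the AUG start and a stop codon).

residue 1: M -> AUG (start codon)
residue 2: L codons sorted = CUA,CUC,CUG,CUU,UUA,UUG -> pick last = UUG
residue 3: Q codons sorted = CAA,CAG -> pick last = CAG
terminator: stop codons sorted = UAA,UAG,UGA -> pick last = UGA

Answer: mRNA: AUGUUGCAGUGA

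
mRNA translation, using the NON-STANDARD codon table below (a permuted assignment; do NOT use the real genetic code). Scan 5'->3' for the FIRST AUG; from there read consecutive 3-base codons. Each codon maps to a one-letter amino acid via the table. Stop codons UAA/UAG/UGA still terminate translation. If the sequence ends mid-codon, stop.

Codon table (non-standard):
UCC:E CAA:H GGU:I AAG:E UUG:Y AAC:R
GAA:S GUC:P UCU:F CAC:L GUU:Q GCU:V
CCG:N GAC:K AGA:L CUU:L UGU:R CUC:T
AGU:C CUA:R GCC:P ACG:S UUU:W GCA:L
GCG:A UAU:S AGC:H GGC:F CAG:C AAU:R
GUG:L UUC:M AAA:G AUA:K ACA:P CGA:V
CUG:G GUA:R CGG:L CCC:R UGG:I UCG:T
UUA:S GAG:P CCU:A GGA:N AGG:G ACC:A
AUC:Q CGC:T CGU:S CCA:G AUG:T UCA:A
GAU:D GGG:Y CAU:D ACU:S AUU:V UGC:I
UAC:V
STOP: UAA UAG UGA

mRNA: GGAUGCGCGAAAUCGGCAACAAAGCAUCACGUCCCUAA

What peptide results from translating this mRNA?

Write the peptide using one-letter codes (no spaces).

start AUG at pos 2
pos 2: AUG -> T; peptide=T
pos 5: CGC -> T; peptide=TT
pos 8: GAA -> S; peptide=TTS
pos 11: AUC -> Q; peptide=TTSQ
pos 14: GGC -> F; peptide=TTSQF
pos 17: AAC -> R; peptide=TTSQFR
pos 20: AAA -> G; peptide=TTSQFRG
pos 23: GCA -> L; peptide=TTSQFRGL
pos 26: UCA -> A; peptide=TTSQFRGLA
pos 29: CGU -> S; peptide=TTSQFRGLAS
pos 32: CCC -> R; peptide=TTSQFRGLASR
pos 35: UAA -> STOP

Answer: TTSQFRGLASR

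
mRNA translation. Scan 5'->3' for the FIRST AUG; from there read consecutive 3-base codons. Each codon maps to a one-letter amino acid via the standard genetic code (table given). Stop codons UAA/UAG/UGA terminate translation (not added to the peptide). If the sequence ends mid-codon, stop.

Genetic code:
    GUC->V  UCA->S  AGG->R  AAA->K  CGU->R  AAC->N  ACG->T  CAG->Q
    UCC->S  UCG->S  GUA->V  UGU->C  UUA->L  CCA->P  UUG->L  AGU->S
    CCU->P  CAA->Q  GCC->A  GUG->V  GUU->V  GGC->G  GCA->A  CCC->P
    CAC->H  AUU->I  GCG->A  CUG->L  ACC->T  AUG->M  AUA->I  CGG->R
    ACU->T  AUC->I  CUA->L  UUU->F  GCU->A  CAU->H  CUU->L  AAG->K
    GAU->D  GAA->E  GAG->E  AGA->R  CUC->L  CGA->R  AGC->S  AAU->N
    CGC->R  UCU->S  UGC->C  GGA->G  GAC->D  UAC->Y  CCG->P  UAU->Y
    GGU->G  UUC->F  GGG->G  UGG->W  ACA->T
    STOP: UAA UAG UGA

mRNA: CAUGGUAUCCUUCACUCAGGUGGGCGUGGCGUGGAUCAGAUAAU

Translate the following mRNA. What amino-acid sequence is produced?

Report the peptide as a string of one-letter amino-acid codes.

Answer: MVSFTQVGVAWIR

Derivation:
start AUG at pos 1
pos 1: AUG -> M; peptide=M
pos 4: GUA -> V; peptide=MV
pos 7: UCC -> S; peptide=MVS
pos 10: UUC -> F; peptide=MVSF
pos 13: ACU -> T; peptide=MVSFT
pos 16: CAG -> Q; peptide=MVSFTQ
pos 19: GUG -> V; peptide=MVSFTQV
pos 22: GGC -> G; peptide=MVSFTQVG
pos 25: GUG -> V; peptide=MVSFTQVGV
pos 28: GCG -> A; peptide=MVSFTQVGVA
pos 31: UGG -> W; peptide=MVSFTQVGVAW
pos 34: AUC -> I; peptide=MVSFTQVGVAWI
pos 37: AGA -> R; peptide=MVSFTQVGVAWIR
pos 40: UAA -> STOP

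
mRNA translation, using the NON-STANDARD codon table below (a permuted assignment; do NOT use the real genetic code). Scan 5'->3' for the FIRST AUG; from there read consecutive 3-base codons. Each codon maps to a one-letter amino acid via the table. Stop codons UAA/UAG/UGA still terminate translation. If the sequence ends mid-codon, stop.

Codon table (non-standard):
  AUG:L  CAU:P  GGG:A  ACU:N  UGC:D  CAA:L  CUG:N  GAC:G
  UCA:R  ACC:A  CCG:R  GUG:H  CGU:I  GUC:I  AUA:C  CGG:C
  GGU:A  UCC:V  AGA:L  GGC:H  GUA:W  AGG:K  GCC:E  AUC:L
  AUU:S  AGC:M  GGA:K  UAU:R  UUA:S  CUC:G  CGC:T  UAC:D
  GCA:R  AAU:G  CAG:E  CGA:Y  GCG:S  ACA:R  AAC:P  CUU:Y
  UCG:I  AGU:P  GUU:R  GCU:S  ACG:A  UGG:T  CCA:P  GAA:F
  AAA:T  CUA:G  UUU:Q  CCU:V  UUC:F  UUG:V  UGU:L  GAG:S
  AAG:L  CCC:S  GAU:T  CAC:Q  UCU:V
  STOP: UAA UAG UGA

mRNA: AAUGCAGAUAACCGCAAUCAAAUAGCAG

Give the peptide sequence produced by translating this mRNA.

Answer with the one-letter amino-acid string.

start AUG at pos 1
pos 1: AUG -> L; peptide=L
pos 4: CAG -> E; peptide=LE
pos 7: AUA -> C; peptide=LEC
pos 10: ACC -> A; peptide=LECA
pos 13: GCA -> R; peptide=LECAR
pos 16: AUC -> L; peptide=LECARL
pos 19: AAA -> T; peptide=LECARLT
pos 22: UAG -> STOP

Answer: LECARLT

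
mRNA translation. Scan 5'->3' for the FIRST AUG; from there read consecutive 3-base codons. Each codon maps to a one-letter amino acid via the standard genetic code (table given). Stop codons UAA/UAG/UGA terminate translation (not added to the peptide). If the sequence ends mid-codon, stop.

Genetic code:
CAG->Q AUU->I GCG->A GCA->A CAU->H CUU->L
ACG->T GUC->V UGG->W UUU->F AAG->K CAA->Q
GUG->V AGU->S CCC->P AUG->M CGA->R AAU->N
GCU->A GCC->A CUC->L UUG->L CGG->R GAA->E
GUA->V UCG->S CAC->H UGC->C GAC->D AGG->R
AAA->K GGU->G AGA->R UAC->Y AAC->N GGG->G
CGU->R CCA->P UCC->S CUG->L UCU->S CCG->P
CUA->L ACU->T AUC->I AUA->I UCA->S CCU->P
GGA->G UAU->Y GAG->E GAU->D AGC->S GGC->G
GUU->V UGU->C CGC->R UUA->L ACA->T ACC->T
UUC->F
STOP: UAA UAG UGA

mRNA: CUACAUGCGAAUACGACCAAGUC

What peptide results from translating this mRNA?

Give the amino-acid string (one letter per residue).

start AUG at pos 4
pos 4: AUG -> M; peptide=M
pos 7: CGA -> R; peptide=MR
pos 10: AUA -> I; peptide=MRI
pos 13: CGA -> R; peptide=MRIR
pos 16: CCA -> P; peptide=MRIRP
pos 19: AGU -> S; peptide=MRIRPS
pos 22: only 1 nt remain (<3), stop (end of mRNA)

Answer: MRIRPS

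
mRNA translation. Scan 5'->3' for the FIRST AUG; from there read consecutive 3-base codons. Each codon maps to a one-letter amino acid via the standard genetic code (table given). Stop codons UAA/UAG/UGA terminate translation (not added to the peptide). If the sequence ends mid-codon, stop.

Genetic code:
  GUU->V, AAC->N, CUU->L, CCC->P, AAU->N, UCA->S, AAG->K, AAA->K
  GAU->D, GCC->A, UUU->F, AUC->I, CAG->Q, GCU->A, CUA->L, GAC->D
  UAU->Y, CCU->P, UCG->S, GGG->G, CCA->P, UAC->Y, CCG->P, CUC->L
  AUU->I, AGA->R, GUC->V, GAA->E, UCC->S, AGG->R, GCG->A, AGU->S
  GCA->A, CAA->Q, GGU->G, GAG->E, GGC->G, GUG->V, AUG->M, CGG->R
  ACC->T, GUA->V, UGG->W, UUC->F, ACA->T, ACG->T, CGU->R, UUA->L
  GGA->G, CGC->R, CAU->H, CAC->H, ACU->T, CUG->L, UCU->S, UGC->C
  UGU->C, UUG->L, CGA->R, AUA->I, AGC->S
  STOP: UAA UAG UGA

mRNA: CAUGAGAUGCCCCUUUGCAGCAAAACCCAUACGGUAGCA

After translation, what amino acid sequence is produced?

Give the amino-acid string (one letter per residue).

start AUG at pos 1
pos 1: AUG -> M; peptide=M
pos 4: AGA -> R; peptide=MR
pos 7: UGC -> C; peptide=MRC
pos 10: CCC -> P; peptide=MRCP
pos 13: UUU -> F; peptide=MRCPF
pos 16: GCA -> A; peptide=MRCPFA
pos 19: GCA -> A; peptide=MRCPFAA
pos 22: AAA -> K; peptide=MRCPFAAK
pos 25: CCC -> P; peptide=MRCPFAAKP
pos 28: AUA -> I; peptide=MRCPFAAKPI
pos 31: CGG -> R; peptide=MRCPFAAKPIR
pos 34: UAG -> STOP

Answer: MRCPFAAKPIR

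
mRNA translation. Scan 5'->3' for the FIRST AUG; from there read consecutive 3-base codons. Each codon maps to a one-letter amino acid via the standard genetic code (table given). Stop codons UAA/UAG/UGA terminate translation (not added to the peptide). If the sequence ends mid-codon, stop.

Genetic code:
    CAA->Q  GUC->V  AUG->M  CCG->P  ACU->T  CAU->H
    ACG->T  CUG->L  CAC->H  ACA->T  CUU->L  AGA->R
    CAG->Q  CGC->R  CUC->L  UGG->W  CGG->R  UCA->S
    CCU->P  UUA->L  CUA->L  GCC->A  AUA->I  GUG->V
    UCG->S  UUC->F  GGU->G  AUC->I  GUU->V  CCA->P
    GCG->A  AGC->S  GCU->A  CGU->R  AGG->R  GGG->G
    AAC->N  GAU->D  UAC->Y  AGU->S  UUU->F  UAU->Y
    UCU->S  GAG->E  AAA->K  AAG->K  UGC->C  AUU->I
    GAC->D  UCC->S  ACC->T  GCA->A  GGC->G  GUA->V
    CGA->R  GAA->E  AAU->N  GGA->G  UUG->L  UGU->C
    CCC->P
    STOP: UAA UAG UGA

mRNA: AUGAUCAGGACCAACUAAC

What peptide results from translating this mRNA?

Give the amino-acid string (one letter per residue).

start AUG at pos 0
pos 0: AUG -> M; peptide=M
pos 3: AUC -> I; peptide=MI
pos 6: AGG -> R; peptide=MIR
pos 9: ACC -> T; peptide=MIRT
pos 12: AAC -> N; peptide=MIRTN
pos 15: UAA -> STOP

Answer: MIRTN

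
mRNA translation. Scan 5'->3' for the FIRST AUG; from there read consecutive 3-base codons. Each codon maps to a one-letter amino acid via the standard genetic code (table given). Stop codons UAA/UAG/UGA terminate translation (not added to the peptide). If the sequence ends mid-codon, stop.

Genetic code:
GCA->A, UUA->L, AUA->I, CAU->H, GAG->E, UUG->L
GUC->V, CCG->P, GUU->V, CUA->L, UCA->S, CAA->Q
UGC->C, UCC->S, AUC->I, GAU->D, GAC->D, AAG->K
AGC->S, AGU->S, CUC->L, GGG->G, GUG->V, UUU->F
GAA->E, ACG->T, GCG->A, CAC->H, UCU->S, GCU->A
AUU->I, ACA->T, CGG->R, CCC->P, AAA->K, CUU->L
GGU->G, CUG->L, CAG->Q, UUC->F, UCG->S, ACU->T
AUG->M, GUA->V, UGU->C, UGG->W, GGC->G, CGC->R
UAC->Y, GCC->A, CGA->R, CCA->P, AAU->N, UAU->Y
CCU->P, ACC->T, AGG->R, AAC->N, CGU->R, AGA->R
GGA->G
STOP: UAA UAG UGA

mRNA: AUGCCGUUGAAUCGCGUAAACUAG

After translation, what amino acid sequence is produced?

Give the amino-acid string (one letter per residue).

Answer: MPLNRVN

Derivation:
start AUG at pos 0
pos 0: AUG -> M; peptide=M
pos 3: CCG -> P; peptide=MP
pos 6: UUG -> L; peptide=MPL
pos 9: AAU -> N; peptide=MPLN
pos 12: CGC -> R; peptide=MPLNR
pos 15: GUA -> V; peptide=MPLNRV
pos 18: AAC -> N; peptide=MPLNRVN
pos 21: UAG -> STOP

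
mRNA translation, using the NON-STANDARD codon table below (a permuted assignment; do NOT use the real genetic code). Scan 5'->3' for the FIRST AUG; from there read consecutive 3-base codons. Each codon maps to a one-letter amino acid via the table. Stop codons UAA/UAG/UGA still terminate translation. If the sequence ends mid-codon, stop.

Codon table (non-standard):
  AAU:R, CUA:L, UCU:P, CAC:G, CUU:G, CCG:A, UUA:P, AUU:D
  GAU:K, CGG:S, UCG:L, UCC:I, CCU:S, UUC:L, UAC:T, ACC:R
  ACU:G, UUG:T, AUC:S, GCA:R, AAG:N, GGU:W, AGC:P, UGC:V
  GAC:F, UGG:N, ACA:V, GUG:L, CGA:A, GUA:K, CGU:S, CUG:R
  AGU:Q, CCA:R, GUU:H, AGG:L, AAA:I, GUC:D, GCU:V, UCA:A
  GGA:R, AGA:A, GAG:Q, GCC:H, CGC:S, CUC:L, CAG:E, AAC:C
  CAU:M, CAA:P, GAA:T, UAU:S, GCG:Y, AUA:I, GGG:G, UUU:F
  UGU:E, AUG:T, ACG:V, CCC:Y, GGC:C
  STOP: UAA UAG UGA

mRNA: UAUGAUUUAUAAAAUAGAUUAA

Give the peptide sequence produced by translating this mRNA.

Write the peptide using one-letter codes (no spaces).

Answer: TDSIIK

Derivation:
start AUG at pos 1
pos 1: AUG -> T; peptide=T
pos 4: AUU -> D; peptide=TD
pos 7: UAU -> S; peptide=TDS
pos 10: AAA -> I; peptide=TDSI
pos 13: AUA -> I; peptide=TDSII
pos 16: GAU -> K; peptide=TDSIIK
pos 19: UAA -> STOP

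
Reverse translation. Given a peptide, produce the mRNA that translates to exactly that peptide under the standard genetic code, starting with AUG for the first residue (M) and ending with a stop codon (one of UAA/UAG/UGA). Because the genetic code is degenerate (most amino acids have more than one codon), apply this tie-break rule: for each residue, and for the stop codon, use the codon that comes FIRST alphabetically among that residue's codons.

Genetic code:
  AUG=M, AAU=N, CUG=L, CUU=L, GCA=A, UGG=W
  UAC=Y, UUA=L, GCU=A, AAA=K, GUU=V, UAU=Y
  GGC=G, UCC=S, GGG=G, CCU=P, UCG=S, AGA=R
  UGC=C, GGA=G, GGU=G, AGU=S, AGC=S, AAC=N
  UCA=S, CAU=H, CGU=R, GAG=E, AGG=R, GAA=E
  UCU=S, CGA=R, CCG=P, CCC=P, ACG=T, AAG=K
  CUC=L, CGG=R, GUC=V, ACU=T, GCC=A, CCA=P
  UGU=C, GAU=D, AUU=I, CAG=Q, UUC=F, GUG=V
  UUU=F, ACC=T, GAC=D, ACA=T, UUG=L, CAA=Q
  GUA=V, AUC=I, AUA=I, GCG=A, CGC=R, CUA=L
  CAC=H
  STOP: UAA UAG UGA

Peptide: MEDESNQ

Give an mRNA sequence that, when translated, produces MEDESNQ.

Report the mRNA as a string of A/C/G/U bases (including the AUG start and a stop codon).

Answer: mRNA: AUGGAAGACGAAAGCAACCAAUAA

Derivation:
residue 1: M -> AUG (start codon)
residue 2: E codons sorted = GAA,GAG -> pick first = GAA
residue 3: D codons sorted = GAC,GAU -> pick first = GAC
residue 4: E codons sorted = GAA,GAG -> pick first = GAA
residue 5: S codons sorted = AGC,AGU,UCA,UCC,UCG,UCU -> pick first = AGC
residue 6: N codons sorted = AAC,AAU -> pick first = AAC
residue 7: Q codons sorted = CAA,CAG -> pick first = CAA
terminator: stop codons sorted = UAA,UAG,UGA -> pick first = UAA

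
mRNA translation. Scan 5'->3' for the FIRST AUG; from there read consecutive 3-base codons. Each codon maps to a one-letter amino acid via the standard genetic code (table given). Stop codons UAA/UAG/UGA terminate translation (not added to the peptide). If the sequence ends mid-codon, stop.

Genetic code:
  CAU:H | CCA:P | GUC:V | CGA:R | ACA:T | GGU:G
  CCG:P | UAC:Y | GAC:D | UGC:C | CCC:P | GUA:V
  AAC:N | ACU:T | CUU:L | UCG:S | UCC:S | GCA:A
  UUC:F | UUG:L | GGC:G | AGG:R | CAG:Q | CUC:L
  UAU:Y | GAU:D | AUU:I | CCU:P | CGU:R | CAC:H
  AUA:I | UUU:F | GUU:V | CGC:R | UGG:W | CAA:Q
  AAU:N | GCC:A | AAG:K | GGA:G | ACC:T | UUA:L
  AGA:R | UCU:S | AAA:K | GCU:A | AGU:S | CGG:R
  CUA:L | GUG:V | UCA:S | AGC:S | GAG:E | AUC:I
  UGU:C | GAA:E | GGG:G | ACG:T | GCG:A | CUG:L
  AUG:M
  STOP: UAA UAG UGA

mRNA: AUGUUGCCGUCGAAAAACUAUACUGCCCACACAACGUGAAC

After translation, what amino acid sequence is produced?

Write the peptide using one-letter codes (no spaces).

Answer: MLPSKNYTAHTT

Derivation:
start AUG at pos 0
pos 0: AUG -> M; peptide=M
pos 3: UUG -> L; peptide=ML
pos 6: CCG -> P; peptide=MLP
pos 9: UCG -> S; peptide=MLPS
pos 12: AAA -> K; peptide=MLPSK
pos 15: AAC -> N; peptide=MLPSKN
pos 18: UAU -> Y; peptide=MLPSKNY
pos 21: ACU -> T; peptide=MLPSKNYT
pos 24: GCC -> A; peptide=MLPSKNYTA
pos 27: CAC -> H; peptide=MLPSKNYTAH
pos 30: ACA -> T; peptide=MLPSKNYTAHT
pos 33: ACG -> T; peptide=MLPSKNYTAHTT
pos 36: UGA -> STOP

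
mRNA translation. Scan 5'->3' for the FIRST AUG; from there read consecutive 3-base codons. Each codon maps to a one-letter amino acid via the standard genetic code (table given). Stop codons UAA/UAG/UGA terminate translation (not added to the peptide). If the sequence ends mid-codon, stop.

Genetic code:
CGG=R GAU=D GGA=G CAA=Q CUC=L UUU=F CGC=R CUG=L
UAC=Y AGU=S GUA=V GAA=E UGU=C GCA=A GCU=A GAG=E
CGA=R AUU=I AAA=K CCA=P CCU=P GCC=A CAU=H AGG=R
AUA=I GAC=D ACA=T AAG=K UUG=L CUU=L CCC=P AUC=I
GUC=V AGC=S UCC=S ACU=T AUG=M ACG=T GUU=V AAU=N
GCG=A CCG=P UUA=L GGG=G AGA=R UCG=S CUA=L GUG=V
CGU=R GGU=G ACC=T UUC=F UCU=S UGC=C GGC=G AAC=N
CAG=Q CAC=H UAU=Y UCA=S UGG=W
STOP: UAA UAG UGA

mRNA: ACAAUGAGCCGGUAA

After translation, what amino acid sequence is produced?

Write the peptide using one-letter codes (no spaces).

start AUG at pos 3
pos 3: AUG -> M; peptide=M
pos 6: AGC -> S; peptide=MS
pos 9: CGG -> R; peptide=MSR
pos 12: UAA -> STOP

Answer: MSR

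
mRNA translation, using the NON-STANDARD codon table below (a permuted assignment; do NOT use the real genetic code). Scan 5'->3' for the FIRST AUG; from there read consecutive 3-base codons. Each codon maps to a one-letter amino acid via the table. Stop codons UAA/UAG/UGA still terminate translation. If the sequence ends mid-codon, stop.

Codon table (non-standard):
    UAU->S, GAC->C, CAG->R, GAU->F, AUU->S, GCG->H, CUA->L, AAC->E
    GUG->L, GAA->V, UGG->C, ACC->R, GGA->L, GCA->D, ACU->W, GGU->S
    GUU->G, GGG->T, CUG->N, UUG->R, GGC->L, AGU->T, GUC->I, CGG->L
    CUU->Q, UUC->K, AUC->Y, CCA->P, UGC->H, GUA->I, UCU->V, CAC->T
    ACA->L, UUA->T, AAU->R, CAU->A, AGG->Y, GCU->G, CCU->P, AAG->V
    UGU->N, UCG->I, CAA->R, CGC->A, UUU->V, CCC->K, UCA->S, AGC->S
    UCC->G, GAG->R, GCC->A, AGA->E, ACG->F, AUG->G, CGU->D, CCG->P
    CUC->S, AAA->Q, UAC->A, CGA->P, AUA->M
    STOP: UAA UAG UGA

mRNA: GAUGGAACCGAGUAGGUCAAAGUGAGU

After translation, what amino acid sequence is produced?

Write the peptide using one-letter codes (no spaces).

Answer: GVPTYSV

Derivation:
start AUG at pos 1
pos 1: AUG -> G; peptide=G
pos 4: GAA -> V; peptide=GV
pos 7: CCG -> P; peptide=GVP
pos 10: AGU -> T; peptide=GVPT
pos 13: AGG -> Y; peptide=GVPTY
pos 16: UCA -> S; peptide=GVPTYS
pos 19: AAG -> V; peptide=GVPTYSV
pos 22: UGA -> STOP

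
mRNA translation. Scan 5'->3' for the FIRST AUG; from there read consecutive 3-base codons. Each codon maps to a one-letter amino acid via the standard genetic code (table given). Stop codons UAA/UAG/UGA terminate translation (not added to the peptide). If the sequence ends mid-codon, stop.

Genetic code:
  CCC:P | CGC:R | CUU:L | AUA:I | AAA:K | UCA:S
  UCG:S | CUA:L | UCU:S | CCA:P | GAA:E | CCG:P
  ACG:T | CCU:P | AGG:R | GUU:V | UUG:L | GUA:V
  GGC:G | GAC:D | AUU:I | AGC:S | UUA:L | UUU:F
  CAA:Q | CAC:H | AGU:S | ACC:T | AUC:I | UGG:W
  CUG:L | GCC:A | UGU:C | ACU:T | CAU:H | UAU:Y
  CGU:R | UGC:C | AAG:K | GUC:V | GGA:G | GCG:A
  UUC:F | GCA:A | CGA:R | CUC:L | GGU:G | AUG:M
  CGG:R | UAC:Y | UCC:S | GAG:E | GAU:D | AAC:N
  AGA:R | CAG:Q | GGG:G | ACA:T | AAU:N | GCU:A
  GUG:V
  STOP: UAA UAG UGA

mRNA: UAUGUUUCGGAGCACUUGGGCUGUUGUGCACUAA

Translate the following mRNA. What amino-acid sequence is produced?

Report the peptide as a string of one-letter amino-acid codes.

start AUG at pos 1
pos 1: AUG -> M; peptide=M
pos 4: UUU -> F; peptide=MF
pos 7: CGG -> R; peptide=MFR
pos 10: AGC -> S; peptide=MFRS
pos 13: ACU -> T; peptide=MFRST
pos 16: UGG -> W; peptide=MFRSTW
pos 19: GCU -> A; peptide=MFRSTWA
pos 22: GUU -> V; peptide=MFRSTWAV
pos 25: GUG -> V; peptide=MFRSTWAVV
pos 28: CAC -> H; peptide=MFRSTWAVVH
pos 31: UAA -> STOP

Answer: MFRSTWAVVH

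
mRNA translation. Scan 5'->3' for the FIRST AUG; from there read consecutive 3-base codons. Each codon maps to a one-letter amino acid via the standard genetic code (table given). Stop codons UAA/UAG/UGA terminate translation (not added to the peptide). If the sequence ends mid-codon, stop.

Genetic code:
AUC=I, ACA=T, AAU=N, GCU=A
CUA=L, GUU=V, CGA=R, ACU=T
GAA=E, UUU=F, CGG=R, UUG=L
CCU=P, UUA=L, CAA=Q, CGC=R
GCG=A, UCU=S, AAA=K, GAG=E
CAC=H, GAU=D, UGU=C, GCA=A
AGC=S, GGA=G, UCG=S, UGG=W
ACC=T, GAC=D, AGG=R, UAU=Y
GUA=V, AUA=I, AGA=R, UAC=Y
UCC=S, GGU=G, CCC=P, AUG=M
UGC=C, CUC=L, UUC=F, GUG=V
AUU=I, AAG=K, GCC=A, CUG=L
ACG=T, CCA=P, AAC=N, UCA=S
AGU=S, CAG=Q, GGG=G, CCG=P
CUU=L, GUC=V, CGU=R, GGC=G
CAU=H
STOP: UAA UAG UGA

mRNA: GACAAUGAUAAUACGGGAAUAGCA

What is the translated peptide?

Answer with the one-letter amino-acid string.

Answer: MIIRE

Derivation:
start AUG at pos 4
pos 4: AUG -> M; peptide=M
pos 7: AUA -> I; peptide=MI
pos 10: AUA -> I; peptide=MII
pos 13: CGG -> R; peptide=MIIR
pos 16: GAA -> E; peptide=MIIRE
pos 19: UAG -> STOP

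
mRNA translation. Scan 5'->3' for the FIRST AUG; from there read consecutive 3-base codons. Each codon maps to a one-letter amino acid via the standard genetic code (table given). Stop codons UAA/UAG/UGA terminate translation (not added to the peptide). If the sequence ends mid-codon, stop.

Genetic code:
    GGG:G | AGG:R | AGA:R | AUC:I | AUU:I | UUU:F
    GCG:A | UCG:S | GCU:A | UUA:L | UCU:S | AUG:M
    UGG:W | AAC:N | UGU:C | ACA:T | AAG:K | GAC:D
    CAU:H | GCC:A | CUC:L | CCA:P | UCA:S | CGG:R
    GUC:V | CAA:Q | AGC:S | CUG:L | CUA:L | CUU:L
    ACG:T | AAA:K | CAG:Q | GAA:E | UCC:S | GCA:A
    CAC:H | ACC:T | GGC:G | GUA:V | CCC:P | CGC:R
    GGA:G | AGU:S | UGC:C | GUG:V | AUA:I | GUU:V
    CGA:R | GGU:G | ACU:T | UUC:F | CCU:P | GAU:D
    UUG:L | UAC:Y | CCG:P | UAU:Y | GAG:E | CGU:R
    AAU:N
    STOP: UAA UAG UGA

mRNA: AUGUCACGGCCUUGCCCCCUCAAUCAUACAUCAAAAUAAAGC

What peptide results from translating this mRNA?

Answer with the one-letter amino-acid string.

start AUG at pos 0
pos 0: AUG -> M; peptide=M
pos 3: UCA -> S; peptide=MS
pos 6: CGG -> R; peptide=MSR
pos 9: CCU -> P; peptide=MSRP
pos 12: UGC -> C; peptide=MSRPC
pos 15: CCC -> P; peptide=MSRPCP
pos 18: CUC -> L; peptide=MSRPCPL
pos 21: AAU -> N; peptide=MSRPCPLN
pos 24: CAU -> H; peptide=MSRPCPLNH
pos 27: ACA -> T; peptide=MSRPCPLNHT
pos 30: UCA -> S; peptide=MSRPCPLNHTS
pos 33: AAA -> K; peptide=MSRPCPLNHTSK
pos 36: UAA -> STOP

Answer: MSRPCPLNHTSK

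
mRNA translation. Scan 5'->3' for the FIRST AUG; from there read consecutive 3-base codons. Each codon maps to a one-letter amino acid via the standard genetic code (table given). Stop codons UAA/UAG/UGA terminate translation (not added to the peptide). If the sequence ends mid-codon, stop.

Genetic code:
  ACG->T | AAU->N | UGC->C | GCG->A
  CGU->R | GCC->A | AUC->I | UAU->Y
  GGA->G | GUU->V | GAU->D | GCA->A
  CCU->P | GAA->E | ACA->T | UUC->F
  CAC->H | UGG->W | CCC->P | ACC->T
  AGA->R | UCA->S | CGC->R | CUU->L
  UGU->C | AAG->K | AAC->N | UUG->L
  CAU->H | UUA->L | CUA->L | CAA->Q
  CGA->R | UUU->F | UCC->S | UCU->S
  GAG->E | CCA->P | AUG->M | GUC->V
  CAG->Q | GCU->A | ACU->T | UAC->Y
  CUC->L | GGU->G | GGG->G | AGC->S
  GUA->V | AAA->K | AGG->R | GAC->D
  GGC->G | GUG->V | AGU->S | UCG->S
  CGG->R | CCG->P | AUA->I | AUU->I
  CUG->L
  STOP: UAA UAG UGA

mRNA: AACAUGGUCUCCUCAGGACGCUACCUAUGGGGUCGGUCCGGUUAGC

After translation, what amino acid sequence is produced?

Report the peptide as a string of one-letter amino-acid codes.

Answer: MVSSGRYLWGRSG

Derivation:
start AUG at pos 3
pos 3: AUG -> M; peptide=M
pos 6: GUC -> V; peptide=MV
pos 9: UCC -> S; peptide=MVS
pos 12: UCA -> S; peptide=MVSS
pos 15: GGA -> G; peptide=MVSSG
pos 18: CGC -> R; peptide=MVSSGR
pos 21: UAC -> Y; peptide=MVSSGRY
pos 24: CUA -> L; peptide=MVSSGRYL
pos 27: UGG -> W; peptide=MVSSGRYLW
pos 30: GGU -> G; peptide=MVSSGRYLWG
pos 33: CGG -> R; peptide=MVSSGRYLWGR
pos 36: UCC -> S; peptide=MVSSGRYLWGRS
pos 39: GGU -> G; peptide=MVSSGRYLWGRSG
pos 42: UAG -> STOP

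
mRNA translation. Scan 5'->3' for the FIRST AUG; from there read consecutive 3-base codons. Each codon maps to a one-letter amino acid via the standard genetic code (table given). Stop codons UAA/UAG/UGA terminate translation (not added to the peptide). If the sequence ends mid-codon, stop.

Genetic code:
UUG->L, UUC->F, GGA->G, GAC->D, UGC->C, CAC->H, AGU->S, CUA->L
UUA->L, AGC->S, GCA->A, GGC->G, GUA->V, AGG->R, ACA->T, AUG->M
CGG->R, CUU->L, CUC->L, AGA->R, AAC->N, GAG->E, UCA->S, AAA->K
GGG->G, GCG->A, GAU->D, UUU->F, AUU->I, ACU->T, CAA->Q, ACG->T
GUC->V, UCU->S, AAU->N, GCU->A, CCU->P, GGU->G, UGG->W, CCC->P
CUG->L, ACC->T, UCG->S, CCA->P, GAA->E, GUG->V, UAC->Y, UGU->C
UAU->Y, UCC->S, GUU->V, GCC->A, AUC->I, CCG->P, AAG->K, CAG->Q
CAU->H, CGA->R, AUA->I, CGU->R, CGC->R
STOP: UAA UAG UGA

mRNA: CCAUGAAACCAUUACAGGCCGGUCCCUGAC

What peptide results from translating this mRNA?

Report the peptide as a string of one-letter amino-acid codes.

Answer: MKPLQAGP

Derivation:
start AUG at pos 2
pos 2: AUG -> M; peptide=M
pos 5: AAA -> K; peptide=MK
pos 8: CCA -> P; peptide=MKP
pos 11: UUA -> L; peptide=MKPL
pos 14: CAG -> Q; peptide=MKPLQ
pos 17: GCC -> A; peptide=MKPLQA
pos 20: GGU -> G; peptide=MKPLQAG
pos 23: CCC -> P; peptide=MKPLQAGP
pos 26: UGA -> STOP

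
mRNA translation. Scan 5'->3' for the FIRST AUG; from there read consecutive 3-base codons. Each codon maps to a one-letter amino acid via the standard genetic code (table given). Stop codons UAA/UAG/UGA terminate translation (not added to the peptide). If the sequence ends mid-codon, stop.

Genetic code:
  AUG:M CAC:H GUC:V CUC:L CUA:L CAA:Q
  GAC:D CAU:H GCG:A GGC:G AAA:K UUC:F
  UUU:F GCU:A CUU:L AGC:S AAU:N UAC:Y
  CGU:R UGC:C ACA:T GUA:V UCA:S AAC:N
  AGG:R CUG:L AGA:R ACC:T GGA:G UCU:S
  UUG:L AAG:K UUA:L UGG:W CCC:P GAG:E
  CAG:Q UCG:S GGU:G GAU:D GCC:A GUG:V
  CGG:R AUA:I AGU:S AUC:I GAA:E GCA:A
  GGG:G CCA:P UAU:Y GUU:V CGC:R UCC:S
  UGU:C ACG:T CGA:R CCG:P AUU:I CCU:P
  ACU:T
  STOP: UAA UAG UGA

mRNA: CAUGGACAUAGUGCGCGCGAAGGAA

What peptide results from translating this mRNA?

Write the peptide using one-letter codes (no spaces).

Answer: MDIVRAKE

Derivation:
start AUG at pos 1
pos 1: AUG -> M; peptide=M
pos 4: GAC -> D; peptide=MD
pos 7: AUA -> I; peptide=MDI
pos 10: GUG -> V; peptide=MDIV
pos 13: CGC -> R; peptide=MDIVR
pos 16: GCG -> A; peptide=MDIVRA
pos 19: AAG -> K; peptide=MDIVRAK
pos 22: GAA -> E; peptide=MDIVRAKE
pos 25: only 0 nt remain (<3), stop (end of mRNA)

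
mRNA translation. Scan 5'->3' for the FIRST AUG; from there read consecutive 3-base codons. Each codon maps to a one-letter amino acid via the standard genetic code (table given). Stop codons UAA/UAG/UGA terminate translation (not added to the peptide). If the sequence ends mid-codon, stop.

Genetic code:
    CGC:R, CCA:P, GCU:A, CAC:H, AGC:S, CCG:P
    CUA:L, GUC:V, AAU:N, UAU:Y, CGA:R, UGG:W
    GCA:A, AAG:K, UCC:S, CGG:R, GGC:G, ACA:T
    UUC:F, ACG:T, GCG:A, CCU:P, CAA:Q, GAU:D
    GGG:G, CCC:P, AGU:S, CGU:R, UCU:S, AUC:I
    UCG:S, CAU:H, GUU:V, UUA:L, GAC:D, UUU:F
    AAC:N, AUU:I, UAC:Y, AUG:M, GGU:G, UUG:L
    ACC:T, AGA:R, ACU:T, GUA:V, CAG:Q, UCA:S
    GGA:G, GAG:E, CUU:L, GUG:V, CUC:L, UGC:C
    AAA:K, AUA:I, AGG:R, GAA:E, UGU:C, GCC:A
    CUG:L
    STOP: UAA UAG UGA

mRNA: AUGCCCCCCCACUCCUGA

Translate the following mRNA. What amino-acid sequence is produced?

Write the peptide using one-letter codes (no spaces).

start AUG at pos 0
pos 0: AUG -> M; peptide=M
pos 3: CCC -> P; peptide=MP
pos 6: CCC -> P; peptide=MPP
pos 9: CAC -> H; peptide=MPPH
pos 12: UCC -> S; peptide=MPPHS
pos 15: UGA -> STOP

Answer: MPPHS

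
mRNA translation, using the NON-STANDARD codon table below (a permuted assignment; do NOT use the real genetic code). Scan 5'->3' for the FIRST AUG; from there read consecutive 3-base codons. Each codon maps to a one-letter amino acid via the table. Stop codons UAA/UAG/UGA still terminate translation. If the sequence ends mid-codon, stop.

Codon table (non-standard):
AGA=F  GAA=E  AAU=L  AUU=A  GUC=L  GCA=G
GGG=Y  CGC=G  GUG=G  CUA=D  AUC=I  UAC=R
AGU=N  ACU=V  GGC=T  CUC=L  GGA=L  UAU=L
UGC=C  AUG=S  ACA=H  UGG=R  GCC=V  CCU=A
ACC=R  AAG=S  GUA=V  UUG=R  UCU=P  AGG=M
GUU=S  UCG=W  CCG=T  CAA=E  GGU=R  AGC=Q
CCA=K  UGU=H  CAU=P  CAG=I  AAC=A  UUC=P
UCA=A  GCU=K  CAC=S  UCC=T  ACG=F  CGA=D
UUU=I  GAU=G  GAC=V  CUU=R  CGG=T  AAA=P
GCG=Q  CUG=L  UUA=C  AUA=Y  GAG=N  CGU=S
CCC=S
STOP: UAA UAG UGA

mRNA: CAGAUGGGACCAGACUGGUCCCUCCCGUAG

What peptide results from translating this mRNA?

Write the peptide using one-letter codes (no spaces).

start AUG at pos 3
pos 3: AUG -> S; peptide=S
pos 6: GGA -> L; peptide=SL
pos 9: CCA -> K; peptide=SLK
pos 12: GAC -> V; peptide=SLKV
pos 15: UGG -> R; peptide=SLKVR
pos 18: UCC -> T; peptide=SLKVRT
pos 21: CUC -> L; peptide=SLKVRTL
pos 24: CCG -> T; peptide=SLKVRTLT
pos 27: UAG -> STOP

Answer: SLKVRTLT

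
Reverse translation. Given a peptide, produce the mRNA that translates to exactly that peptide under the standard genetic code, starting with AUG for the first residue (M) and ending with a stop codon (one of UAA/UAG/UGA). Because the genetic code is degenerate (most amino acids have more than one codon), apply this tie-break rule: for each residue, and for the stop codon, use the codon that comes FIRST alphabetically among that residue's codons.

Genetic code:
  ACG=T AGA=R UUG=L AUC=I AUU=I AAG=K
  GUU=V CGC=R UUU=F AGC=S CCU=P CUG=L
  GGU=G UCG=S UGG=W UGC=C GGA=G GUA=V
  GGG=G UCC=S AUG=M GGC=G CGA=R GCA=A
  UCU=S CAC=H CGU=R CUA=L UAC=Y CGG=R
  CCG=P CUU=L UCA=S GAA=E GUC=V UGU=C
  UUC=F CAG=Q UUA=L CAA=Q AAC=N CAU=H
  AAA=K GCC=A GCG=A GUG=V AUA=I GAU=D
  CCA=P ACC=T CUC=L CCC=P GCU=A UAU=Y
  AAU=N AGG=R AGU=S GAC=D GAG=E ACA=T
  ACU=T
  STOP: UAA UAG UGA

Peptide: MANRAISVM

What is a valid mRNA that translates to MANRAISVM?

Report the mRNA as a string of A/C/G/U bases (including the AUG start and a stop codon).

Answer: mRNA: AUGGCAAACAGAGCAAUAAGCGUAAUGUAA

Derivation:
residue 1: M -> AUG (start codon)
residue 2: A codons sorted = GCA,GCC,GCG,GCU -> pick first = GCA
residue 3: N codons sorted = AAC,AAU -> pick first = AAC
residue 4: R codons sorted = AGA,AGG,CGA,CGC,CGG,CGU -> pick first = AGA
residue 5: A codons sorted = GCA,GCC,GCG,GCU -> pick first = GCA
residue 6: I codons sorted = AUA,AUC,AUU -> pick first = AUA
residue 7: S codons sorted = AGC,AGU,UCA,UCC,UCG,UCU -> pick first = AGC
residue 8: V codons sorted = GUA,GUC,GUG,GUU -> pick first = GUA
residue 9: M -> AUG (only codon)
terminator: stop codons sorted = UAA,UAG,UGA -> pick first = UAA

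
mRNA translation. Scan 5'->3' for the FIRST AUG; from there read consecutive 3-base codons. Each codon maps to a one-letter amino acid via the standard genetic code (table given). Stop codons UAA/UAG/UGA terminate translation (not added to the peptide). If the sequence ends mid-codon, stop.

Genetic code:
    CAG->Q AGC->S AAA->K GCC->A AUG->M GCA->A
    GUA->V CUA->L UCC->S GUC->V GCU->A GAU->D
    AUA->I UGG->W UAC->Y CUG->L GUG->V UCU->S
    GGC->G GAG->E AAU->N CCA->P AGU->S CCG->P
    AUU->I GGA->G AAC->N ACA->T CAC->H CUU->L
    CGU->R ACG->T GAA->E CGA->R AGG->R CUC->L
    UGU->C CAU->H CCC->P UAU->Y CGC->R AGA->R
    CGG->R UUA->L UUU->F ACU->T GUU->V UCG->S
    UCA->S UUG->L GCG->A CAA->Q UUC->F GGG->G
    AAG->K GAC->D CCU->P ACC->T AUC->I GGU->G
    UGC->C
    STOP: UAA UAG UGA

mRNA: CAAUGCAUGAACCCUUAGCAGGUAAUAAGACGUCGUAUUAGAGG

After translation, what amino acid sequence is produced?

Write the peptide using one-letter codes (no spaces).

start AUG at pos 2
pos 2: AUG -> M; peptide=M
pos 5: CAU -> H; peptide=MH
pos 8: GAA -> E; peptide=MHE
pos 11: CCC -> P; peptide=MHEP
pos 14: UUA -> L; peptide=MHEPL
pos 17: GCA -> A; peptide=MHEPLA
pos 20: GGU -> G; peptide=MHEPLAG
pos 23: AAU -> N; peptide=MHEPLAGN
pos 26: AAG -> K; peptide=MHEPLAGNK
pos 29: ACG -> T; peptide=MHEPLAGNKT
pos 32: UCG -> S; peptide=MHEPLAGNKTS
pos 35: UAU -> Y; peptide=MHEPLAGNKTSY
pos 38: UAG -> STOP

Answer: MHEPLAGNKTSY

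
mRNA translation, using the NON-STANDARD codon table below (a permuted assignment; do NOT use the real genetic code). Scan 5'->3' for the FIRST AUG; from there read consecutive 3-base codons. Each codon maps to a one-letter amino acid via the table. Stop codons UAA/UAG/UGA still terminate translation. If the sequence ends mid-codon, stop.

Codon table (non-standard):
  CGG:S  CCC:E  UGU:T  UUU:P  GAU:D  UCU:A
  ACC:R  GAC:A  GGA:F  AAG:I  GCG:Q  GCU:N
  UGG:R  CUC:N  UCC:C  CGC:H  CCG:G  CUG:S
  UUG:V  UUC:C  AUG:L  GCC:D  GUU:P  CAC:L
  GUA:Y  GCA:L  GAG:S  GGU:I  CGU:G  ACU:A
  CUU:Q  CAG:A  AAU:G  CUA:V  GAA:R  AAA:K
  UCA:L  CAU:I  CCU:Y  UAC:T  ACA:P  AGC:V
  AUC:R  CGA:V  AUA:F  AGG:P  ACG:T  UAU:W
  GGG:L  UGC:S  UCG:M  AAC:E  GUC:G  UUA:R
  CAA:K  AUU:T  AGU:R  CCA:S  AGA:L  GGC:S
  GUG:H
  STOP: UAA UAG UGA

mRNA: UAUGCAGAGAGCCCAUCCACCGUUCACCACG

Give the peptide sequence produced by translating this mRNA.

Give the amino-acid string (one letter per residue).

Answer: LALDISGCRT

Derivation:
start AUG at pos 1
pos 1: AUG -> L; peptide=L
pos 4: CAG -> A; peptide=LA
pos 7: AGA -> L; peptide=LAL
pos 10: GCC -> D; peptide=LALD
pos 13: CAU -> I; peptide=LALDI
pos 16: CCA -> S; peptide=LALDIS
pos 19: CCG -> G; peptide=LALDISG
pos 22: UUC -> C; peptide=LALDISGC
pos 25: ACC -> R; peptide=LALDISGCR
pos 28: ACG -> T; peptide=LALDISGCRT
pos 31: only 0 nt remain (<3), stop (end of mRNA)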